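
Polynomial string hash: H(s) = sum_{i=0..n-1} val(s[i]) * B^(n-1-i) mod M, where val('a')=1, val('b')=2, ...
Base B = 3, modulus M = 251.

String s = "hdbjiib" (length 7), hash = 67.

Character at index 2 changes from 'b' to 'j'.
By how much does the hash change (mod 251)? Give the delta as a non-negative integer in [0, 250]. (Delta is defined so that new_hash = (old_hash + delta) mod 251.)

Answer: 146

Derivation:
Delta formula: (val(new) - val(old)) * B^(n-1-k) mod M
  val('j') - val('b') = 10 - 2 = 8
  B^(n-1-k) = 3^4 mod 251 = 81
  Delta = 8 * 81 mod 251 = 146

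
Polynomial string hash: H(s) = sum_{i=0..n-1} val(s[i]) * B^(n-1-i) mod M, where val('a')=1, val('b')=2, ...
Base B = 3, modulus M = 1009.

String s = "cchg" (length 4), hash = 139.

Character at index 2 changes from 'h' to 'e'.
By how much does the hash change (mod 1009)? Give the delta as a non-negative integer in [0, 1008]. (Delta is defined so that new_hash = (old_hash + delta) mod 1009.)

Delta formula: (val(new) - val(old)) * B^(n-1-k) mod M
  val('e') - val('h') = 5 - 8 = -3
  B^(n-1-k) = 3^1 mod 1009 = 3
  Delta = -3 * 3 mod 1009 = 1000

Answer: 1000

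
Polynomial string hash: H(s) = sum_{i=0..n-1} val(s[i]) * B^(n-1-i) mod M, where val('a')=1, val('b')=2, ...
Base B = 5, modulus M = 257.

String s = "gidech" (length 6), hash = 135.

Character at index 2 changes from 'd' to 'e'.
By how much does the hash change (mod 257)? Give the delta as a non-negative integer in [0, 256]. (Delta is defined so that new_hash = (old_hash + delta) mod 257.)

Answer: 125

Derivation:
Delta formula: (val(new) - val(old)) * B^(n-1-k) mod M
  val('e') - val('d') = 5 - 4 = 1
  B^(n-1-k) = 5^3 mod 257 = 125
  Delta = 1 * 125 mod 257 = 125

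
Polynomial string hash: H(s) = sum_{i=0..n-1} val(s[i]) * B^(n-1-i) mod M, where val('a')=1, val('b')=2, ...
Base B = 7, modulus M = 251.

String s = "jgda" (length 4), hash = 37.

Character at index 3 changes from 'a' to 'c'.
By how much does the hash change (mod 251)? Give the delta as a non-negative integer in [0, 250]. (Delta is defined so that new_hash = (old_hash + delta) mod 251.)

Delta formula: (val(new) - val(old)) * B^(n-1-k) mod M
  val('c') - val('a') = 3 - 1 = 2
  B^(n-1-k) = 7^0 mod 251 = 1
  Delta = 2 * 1 mod 251 = 2

Answer: 2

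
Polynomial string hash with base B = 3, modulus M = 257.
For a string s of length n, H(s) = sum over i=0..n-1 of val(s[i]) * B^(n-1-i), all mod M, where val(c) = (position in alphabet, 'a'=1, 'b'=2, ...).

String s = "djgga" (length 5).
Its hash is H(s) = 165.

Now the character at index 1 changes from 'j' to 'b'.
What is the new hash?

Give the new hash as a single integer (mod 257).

Answer: 206

Derivation:
val('j') = 10, val('b') = 2
Position k = 1, exponent = n-1-k = 3
B^3 mod M = 3^3 mod 257 = 27
Delta = (2 - 10) * 27 mod 257 = 41
New hash = (165 + 41) mod 257 = 206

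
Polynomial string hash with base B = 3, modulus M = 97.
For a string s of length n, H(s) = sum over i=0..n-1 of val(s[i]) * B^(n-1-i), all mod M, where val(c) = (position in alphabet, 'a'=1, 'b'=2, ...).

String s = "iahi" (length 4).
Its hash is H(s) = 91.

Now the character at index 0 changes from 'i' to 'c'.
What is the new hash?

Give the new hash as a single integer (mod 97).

val('i') = 9, val('c') = 3
Position k = 0, exponent = n-1-k = 3
B^3 mod M = 3^3 mod 97 = 27
Delta = (3 - 9) * 27 mod 97 = 32
New hash = (91 + 32) mod 97 = 26

Answer: 26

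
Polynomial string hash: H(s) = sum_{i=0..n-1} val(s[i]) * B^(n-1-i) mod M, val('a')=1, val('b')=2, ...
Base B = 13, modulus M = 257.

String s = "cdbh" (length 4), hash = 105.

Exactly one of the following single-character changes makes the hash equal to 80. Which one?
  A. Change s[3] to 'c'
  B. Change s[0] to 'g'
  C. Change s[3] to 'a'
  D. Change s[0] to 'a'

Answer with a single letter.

Option A: s[3]='h'->'c', delta=(3-8)*13^0 mod 257 = 252, hash=105+252 mod 257 = 100
Option B: s[0]='c'->'g', delta=(7-3)*13^3 mod 257 = 50, hash=105+50 mod 257 = 155
Option C: s[3]='h'->'a', delta=(1-8)*13^0 mod 257 = 250, hash=105+250 mod 257 = 98
Option D: s[0]='c'->'a', delta=(1-3)*13^3 mod 257 = 232, hash=105+232 mod 257 = 80 <-- target

Answer: D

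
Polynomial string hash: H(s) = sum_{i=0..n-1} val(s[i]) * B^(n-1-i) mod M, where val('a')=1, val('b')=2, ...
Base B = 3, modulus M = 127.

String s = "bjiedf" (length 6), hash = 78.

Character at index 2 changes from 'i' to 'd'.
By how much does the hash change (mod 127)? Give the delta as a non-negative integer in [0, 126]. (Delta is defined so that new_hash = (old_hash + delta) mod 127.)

Delta formula: (val(new) - val(old)) * B^(n-1-k) mod M
  val('d') - val('i') = 4 - 9 = -5
  B^(n-1-k) = 3^3 mod 127 = 27
  Delta = -5 * 27 mod 127 = 119

Answer: 119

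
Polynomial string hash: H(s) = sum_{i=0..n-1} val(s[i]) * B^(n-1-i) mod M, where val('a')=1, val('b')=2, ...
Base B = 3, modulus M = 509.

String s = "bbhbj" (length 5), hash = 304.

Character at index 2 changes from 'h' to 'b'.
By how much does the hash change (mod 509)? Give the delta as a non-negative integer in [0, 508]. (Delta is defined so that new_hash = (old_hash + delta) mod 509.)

Delta formula: (val(new) - val(old)) * B^(n-1-k) mod M
  val('b') - val('h') = 2 - 8 = -6
  B^(n-1-k) = 3^2 mod 509 = 9
  Delta = -6 * 9 mod 509 = 455

Answer: 455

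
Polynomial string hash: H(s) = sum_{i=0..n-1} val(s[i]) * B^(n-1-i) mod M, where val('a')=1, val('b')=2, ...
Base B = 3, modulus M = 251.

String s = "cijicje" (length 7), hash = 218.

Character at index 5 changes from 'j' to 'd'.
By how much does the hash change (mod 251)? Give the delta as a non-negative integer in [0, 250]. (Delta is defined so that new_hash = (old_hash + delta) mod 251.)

Answer: 233

Derivation:
Delta formula: (val(new) - val(old)) * B^(n-1-k) mod M
  val('d') - val('j') = 4 - 10 = -6
  B^(n-1-k) = 3^1 mod 251 = 3
  Delta = -6 * 3 mod 251 = 233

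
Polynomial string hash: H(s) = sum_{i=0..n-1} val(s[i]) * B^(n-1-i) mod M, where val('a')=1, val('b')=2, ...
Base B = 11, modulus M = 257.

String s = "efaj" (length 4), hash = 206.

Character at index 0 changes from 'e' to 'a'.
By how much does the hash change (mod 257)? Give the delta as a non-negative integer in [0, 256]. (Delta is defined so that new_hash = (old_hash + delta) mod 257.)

Answer: 73

Derivation:
Delta formula: (val(new) - val(old)) * B^(n-1-k) mod M
  val('a') - val('e') = 1 - 5 = -4
  B^(n-1-k) = 11^3 mod 257 = 46
  Delta = -4 * 46 mod 257 = 73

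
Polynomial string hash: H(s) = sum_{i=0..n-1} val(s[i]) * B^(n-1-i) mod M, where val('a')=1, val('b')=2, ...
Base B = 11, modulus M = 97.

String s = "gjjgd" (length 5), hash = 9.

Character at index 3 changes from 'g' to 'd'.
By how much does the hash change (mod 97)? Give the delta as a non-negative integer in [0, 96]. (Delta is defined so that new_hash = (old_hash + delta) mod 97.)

Answer: 64

Derivation:
Delta formula: (val(new) - val(old)) * B^(n-1-k) mod M
  val('d') - val('g') = 4 - 7 = -3
  B^(n-1-k) = 11^1 mod 97 = 11
  Delta = -3 * 11 mod 97 = 64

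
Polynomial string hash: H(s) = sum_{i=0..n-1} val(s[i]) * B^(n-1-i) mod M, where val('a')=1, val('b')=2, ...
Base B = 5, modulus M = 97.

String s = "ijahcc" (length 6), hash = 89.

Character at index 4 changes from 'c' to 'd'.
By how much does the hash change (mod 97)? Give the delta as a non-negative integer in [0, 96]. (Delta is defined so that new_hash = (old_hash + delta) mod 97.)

Delta formula: (val(new) - val(old)) * B^(n-1-k) mod M
  val('d') - val('c') = 4 - 3 = 1
  B^(n-1-k) = 5^1 mod 97 = 5
  Delta = 1 * 5 mod 97 = 5

Answer: 5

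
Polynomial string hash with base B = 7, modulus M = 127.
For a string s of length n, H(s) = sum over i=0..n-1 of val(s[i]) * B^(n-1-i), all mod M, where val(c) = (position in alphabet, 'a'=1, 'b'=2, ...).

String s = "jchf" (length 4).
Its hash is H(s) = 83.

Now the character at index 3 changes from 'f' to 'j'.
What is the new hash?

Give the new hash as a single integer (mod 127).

Answer: 87

Derivation:
val('f') = 6, val('j') = 10
Position k = 3, exponent = n-1-k = 0
B^0 mod M = 7^0 mod 127 = 1
Delta = (10 - 6) * 1 mod 127 = 4
New hash = (83 + 4) mod 127 = 87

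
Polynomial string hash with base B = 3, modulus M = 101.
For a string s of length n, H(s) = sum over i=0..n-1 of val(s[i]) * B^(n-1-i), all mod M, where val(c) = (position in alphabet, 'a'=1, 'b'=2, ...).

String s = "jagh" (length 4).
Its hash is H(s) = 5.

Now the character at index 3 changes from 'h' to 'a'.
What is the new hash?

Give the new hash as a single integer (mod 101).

val('h') = 8, val('a') = 1
Position k = 3, exponent = n-1-k = 0
B^0 mod M = 3^0 mod 101 = 1
Delta = (1 - 8) * 1 mod 101 = 94
New hash = (5 + 94) mod 101 = 99

Answer: 99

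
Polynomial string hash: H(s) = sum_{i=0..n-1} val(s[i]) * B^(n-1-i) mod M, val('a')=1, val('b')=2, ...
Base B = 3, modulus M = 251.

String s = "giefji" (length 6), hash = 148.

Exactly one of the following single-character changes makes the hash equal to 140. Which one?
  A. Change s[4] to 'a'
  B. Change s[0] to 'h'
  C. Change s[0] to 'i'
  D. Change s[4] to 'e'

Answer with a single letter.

Answer: B

Derivation:
Option A: s[4]='j'->'a', delta=(1-10)*3^1 mod 251 = 224, hash=148+224 mod 251 = 121
Option B: s[0]='g'->'h', delta=(8-7)*3^5 mod 251 = 243, hash=148+243 mod 251 = 140 <-- target
Option C: s[0]='g'->'i', delta=(9-7)*3^5 mod 251 = 235, hash=148+235 mod 251 = 132
Option D: s[4]='j'->'e', delta=(5-10)*3^1 mod 251 = 236, hash=148+236 mod 251 = 133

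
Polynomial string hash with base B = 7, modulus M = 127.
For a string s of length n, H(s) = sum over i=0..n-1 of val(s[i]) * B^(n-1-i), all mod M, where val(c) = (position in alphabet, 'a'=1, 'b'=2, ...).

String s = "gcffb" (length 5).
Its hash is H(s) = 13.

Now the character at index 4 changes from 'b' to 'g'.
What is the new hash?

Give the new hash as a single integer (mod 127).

val('b') = 2, val('g') = 7
Position k = 4, exponent = n-1-k = 0
B^0 mod M = 7^0 mod 127 = 1
Delta = (7 - 2) * 1 mod 127 = 5
New hash = (13 + 5) mod 127 = 18

Answer: 18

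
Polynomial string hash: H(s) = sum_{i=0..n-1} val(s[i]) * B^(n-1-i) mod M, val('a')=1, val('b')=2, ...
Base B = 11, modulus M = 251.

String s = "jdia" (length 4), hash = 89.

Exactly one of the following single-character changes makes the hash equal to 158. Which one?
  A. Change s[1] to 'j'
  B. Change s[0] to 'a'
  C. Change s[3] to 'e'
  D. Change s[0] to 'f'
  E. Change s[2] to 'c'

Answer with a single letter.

Answer: B

Derivation:
Option A: s[1]='d'->'j', delta=(10-4)*11^2 mod 251 = 224, hash=89+224 mod 251 = 62
Option B: s[0]='j'->'a', delta=(1-10)*11^3 mod 251 = 69, hash=89+69 mod 251 = 158 <-- target
Option C: s[3]='a'->'e', delta=(5-1)*11^0 mod 251 = 4, hash=89+4 mod 251 = 93
Option D: s[0]='j'->'f', delta=(6-10)*11^3 mod 251 = 198, hash=89+198 mod 251 = 36
Option E: s[2]='i'->'c', delta=(3-9)*11^1 mod 251 = 185, hash=89+185 mod 251 = 23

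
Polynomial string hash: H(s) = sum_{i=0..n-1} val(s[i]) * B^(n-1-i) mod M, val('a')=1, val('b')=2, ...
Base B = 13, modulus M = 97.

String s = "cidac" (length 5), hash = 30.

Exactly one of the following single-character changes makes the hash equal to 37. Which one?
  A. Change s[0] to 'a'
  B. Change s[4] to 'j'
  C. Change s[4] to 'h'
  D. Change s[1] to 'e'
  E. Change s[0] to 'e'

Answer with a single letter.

Answer: B

Derivation:
Option A: s[0]='c'->'a', delta=(1-3)*13^4 mod 97 = 11, hash=30+11 mod 97 = 41
Option B: s[4]='c'->'j', delta=(10-3)*13^0 mod 97 = 7, hash=30+7 mod 97 = 37 <-- target
Option C: s[4]='c'->'h', delta=(8-3)*13^0 mod 97 = 5, hash=30+5 mod 97 = 35
Option D: s[1]='i'->'e', delta=(5-9)*13^3 mod 97 = 39, hash=30+39 mod 97 = 69
Option E: s[0]='c'->'e', delta=(5-3)*13^4 mod 97 = 86, hash=30+86 mod 97 = 19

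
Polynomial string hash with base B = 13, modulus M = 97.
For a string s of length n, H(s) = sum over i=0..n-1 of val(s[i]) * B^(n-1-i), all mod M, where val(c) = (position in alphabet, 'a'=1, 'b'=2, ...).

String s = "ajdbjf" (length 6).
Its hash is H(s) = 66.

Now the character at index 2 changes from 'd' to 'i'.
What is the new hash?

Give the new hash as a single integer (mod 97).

val('d') = 4, val('i') = 9
Position k = 2, exponent = n-1-k = 3
B^3 mod M = 13^3 mod 97 = 63
Delta = (9 - 4) * 63 mod 97 = 24
New hash = (66 + 24) mod 97 = 90

Answer: 90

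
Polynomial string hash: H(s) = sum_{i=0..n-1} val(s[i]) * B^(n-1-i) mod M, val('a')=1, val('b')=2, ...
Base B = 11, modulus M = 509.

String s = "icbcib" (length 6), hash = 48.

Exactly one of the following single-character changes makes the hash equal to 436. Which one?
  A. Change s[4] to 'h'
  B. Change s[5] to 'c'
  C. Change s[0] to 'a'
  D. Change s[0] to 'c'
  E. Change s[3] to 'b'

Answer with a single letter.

Answer: E

Derivation:
Option A: s[4]='i'->'h', delta=(8-9)*11^1 mod 509 = 498, hash=48+498 mod 509 = 37
Option B: s[5]='b'->'c', delta=(3-2)*11^0 mod 509 = 1, hash=48+1 mod 509 = 49
Option C: s[0]='i'->'a', delta=(1-9)*11^5 mod 509 = 380, hash=48+380 mod 509 = 428
Option D: s[0]='i'->'c', delta=(3-9)*11^5 mod 509 = 285, hash=48+285 mod 509 = 333
Option E: s[3]='c'->'b', delta=(2-3)*11^2 mod 509 = 388, hash=48+388 mod 509 = 436 <-- target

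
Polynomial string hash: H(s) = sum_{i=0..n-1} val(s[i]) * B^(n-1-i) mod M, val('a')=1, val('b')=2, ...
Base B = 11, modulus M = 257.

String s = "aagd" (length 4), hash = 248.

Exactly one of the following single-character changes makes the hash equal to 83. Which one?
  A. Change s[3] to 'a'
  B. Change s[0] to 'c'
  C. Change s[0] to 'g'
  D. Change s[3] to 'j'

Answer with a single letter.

Answer: B

Derivation:
Option A: s[3]='d'->'a', delta=(1-4)*11^0 mod 257 = 254, hash=248+254 mod 257 = 245
Option B: s[0]='a'->'c', delta=(3-1)*11^3 mod 257 = 92, hash=248+92 mod 257 = 83 <-- target
Option C: s[0]='a'->'g', delta=(7-1)*11^3 mod 257 = 19, hash=248+19 mod 257 = 10
Option D: s[3]='d'->'j', delta=(10-4)*11^0 mod 257 = 6, hash=248+6 mod 257 = 254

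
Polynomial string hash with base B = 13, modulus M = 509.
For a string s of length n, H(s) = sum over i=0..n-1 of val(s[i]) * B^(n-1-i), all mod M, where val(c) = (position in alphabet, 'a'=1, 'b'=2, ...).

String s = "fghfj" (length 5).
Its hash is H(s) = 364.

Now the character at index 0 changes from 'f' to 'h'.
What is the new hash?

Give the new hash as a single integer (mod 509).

Answer: 478

Derivation:
val('f') = 6, val('h') = 8
Position k = 0, exponent = n-1-k = 4
B^4 mod M = 13^4 mod 509 = 57
Delta = (8 - 6) * 57 mod 509 = 114
New hash = (364 + 114) mod 509 = 478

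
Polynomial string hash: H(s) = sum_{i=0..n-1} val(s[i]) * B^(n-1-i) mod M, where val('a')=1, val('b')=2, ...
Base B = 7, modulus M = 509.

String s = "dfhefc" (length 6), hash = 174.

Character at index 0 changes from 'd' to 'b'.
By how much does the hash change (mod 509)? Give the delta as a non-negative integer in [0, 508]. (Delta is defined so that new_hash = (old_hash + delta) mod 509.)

Delta formula: (val(new) - val(old)) * B^(n-1-k) mod M
  val('b') - val('d') = 2 - 4 = -2
  B^(n-1-k) = 7^5 mod 509 = 10
  Delta = -2 * 10 mod 509 = 489

Answer: 489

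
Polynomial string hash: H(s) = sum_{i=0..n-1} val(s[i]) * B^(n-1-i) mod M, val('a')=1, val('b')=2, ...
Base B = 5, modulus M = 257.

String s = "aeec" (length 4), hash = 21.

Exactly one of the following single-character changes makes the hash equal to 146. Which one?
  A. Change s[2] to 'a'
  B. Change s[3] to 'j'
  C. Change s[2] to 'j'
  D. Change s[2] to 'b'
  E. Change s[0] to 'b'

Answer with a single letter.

Option A: s[2]='e'->'a', delta=(1-5)*5^1 mod 257 = 237, hash=21+237 mod 257 = 1
Option B: s[3]='c'->'j', delta=(10-3)*5^0 mod 257 = 7, hash=21+7 mod 257 = 28
Option C: s[2]='e'->'j', delta=(10-5)*5^1 mod 257 = 25, hash=21+25 mod 257 = 46
Option D: s[2]='e'->'b', delta=(2-5)*5^1 mod 257 = 242, hash=21+242 mod 257 = 6
Option E: s[0]='a'->'b', delta=(2-1)*5^3 mod 257 = 125, hash=21+125 mod 257 = 146 <-- target

Answer: E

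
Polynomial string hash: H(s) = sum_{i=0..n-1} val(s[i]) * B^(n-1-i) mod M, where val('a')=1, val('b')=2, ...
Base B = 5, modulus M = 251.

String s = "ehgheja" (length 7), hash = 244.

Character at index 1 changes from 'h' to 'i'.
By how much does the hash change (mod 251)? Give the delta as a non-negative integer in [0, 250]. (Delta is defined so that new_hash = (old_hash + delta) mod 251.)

Answer: 113

Derivation:
Delta formula: (val(new) - val(old)) * B^(n-1-k) mod M
  val('i') - val('h') = 9 - 8 = 1
  B^(n-1-k) = 5^5 mod 251 = 113
  Delta = 1 * 113 mod 251 = 113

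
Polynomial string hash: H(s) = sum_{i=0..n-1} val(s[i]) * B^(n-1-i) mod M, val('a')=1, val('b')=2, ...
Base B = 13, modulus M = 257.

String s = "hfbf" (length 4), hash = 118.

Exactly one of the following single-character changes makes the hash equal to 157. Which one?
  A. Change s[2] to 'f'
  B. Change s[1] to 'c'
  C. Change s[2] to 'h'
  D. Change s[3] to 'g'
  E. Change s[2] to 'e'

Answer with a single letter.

Option A: s[2]='b'->'f', delta=(6-2)*13^1 mod 257 = 52, hash=118+52 mod 257 = 170
Option B: s[1]='f'->'c', delta=(3-6)*13^2 mod 257 = 7, hash=118+7 mod 257 = 125
Option C: s[2]='b'->'h', delta=(8-2)*13^1 mod 257 = 78, hash=118+78 mod 257 = 196
Option D: s[3]='f'->'g', delta=(7-6)*13^0 mod 257 = 1, hash=118+1 mod 257 = 119
Option E: s[2]='b'->'e', delta=(5-2)*13^1 mod 257 = 39, hash=118+39 mod 257 = 157 <-- target

Answer: E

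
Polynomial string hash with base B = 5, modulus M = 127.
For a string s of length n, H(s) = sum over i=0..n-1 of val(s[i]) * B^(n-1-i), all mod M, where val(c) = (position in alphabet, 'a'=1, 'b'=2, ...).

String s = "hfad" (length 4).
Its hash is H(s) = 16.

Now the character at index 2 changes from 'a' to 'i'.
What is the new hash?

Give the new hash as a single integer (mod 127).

val('a') = 1, val('i') = 9
Position k = 2, exponent = n-1-k = 1
B^1 mod M = 5^1 mod 127 = 5
Delta = (9 - 1) * 5 mod 127 = 40
New hash = (16 + 40) mod 127 = 56

Answer: 56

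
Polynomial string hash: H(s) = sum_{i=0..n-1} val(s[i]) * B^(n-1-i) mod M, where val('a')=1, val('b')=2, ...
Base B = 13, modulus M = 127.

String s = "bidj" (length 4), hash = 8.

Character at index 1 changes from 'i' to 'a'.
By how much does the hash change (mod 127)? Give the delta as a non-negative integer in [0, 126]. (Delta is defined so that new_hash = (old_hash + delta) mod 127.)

Delta formula: (val(new) - val(old)) * B^(n-1-k) mod M
  val('a') - val('i') = 1 - 9 = -8
  B^(n-1-k) = 13^2 mod 127 = 42
  Delta = -8 * 42 mod 127 = 45

Answer: 45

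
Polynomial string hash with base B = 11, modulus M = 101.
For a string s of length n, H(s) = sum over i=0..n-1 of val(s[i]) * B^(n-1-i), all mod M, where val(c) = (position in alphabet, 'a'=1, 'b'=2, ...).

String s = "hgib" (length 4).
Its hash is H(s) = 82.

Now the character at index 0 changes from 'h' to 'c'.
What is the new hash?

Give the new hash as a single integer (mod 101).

Answer: 93

Derivation:
val('h') = 8, val('c') = 3
Position k = 0, exponent = n-1-k = 3
B^3 mod M = 11^3 mod 101 = 18
Delta = (3 - 8) * 18 mod 101 = 11
New hash = (82 + 11) mod 101 = 93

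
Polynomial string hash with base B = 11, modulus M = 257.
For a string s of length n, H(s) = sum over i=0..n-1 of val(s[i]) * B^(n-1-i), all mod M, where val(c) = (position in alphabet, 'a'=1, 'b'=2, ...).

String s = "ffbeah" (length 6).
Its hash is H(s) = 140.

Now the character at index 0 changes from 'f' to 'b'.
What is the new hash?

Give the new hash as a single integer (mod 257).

val('f') = 6, val('b') = 2
Position k = 0, exponent = n-1-k = 5
B^5 mod M = 11^5 mod 257 = 169
Delta = (2 - 6) * 169 mod 257 = 95
New hash = (140 + 95) mod 257 = 235

Answer: 235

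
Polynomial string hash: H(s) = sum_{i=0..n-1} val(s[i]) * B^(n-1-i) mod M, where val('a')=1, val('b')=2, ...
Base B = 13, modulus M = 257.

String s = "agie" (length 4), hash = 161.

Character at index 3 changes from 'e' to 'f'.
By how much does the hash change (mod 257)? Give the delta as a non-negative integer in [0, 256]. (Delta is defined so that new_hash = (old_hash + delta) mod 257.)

Answer: 1

Derivation:
Delta formula: (val(new) - val(old)) * B^(n-1-k) mod M
  val('f') - val('e') = 6 - 5 = 1
  B^(n-1-k) = 13^0 mod 257 = 1
  Delta = 1 * 1 mod 257 = 1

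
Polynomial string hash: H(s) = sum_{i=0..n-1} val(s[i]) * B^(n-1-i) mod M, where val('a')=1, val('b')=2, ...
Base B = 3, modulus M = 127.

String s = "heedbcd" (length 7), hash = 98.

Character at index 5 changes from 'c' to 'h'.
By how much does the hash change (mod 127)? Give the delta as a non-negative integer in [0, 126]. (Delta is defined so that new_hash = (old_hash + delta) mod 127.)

Answer: 15

Derivation:
Delta formula: (val(new) - val(old)) * B^(n-1-k) mod M
  val('h') - val('c') = 8 - 3 = 5
  B^(n-1-k) = 3^1 mod 127 = 3
  Delta = 5 * 3 mod 127 = 15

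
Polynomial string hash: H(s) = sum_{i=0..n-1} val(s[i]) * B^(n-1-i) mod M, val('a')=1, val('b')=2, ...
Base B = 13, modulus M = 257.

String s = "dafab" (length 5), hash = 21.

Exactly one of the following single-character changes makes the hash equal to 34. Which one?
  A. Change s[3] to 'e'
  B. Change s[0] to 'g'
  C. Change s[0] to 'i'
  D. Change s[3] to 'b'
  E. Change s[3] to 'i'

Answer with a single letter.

Option A: s[3]='a'->'e', delta=(5-1)*13^1 mod 257 = 52, hash=21+52 mod 257 = 73
Option B: s[0]='d'->'g', delta=(7-4)*13^4 mod 257 = 102, hash=21+102 mod 257 = 123
Option C: s[0]='d'->'i', delta=(9-4)*13^4 mod 257 = 170, hash=21+170 mod 257 = 191
Option D: s[3]='a'->'b', delta=(2-1)*13^1 mod 257 = 13, hash=21+13 mod 257 = 34 <-- target
Option E: s[3]='a'->'i', delta=(9-1)*13^1 mod 257 = 104, hash=21+104 mod 257 = 125

Answer: D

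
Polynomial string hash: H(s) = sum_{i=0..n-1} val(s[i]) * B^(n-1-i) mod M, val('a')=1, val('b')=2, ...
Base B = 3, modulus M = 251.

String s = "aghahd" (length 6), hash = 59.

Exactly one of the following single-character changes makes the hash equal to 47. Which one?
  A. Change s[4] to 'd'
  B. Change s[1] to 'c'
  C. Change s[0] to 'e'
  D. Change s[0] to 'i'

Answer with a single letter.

Answer: A

Derivation:
Option A: s[4]='h'->'d', delta=(4-8)*3^1 mod 251 = 239, hash=59+239 mod 251 = 47 <-- target
Option B: s[1]='g'->'c', delta=(3-7)*3^4 mod 251 = 178, hash=59+178 mod 251 = 237
Option C: s[0]='a'->'e', delta=(5-1)*3^5 mod 251 = 219, hash=59+219 mod 251 = 27
Option D: s[0]='a'->'i', delta=(9-1)*3^5 mod 251 = 187, hash=59+187 mod 251 = 246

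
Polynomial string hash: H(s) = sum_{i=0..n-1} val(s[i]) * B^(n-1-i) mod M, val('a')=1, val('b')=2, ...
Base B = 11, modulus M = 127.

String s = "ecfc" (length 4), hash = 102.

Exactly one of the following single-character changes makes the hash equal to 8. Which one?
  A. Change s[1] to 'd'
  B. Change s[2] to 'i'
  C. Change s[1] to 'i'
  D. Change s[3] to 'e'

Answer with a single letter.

Option A: s[1]='c'->'d', delta=(4-3)*11^2 mod 127 = 121, hash=102+121 mod 127 = 96
Option B: s[2]='f'->'i', delta=(9-6)*11^1 mod 127 = 33, hash=102+33 mod 127 = 8 <-- target
Option C: s[1]='c'->'i', delta=(9-3)*11^2 mod 127 = 91, hash=102+91 mod 127 = 66
Option D: s[3]='c'->'e', delta=(5-3)*11^0 mod 127 = 2, hash=102+2 mod 127 = 104

Answer: B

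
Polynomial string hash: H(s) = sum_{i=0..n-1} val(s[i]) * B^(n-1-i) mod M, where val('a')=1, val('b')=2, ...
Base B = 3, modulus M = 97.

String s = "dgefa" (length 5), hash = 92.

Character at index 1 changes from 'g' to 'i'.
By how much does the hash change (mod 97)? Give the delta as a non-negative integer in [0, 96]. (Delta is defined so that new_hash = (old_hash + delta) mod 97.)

Answer: 54

Derivation:
Delta formula: (val(new) - val(old)) * B^(n-1-k) mod M
  val('i') - val('g') = 9 - 7 = 2
  B^(n-1-k) = 3^3 mod 97 = 27
  Delta = 2 * 27 mod 97 = 54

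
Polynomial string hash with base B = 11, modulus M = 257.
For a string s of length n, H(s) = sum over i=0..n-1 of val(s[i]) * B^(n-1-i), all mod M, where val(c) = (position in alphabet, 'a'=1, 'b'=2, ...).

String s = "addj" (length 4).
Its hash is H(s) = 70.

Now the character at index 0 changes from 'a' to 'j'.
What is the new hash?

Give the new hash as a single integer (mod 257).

Answer: 227

Derivation:
val('a') = 1, val('j') = 10
Position k = 0, exponent = n-1-k = 3
B^3 mod M = 11^3 mod 257 = 46
Delta = (10 - 1) * 46 mod 257 = 157
New hash = (70 + 157) mod 257 = 227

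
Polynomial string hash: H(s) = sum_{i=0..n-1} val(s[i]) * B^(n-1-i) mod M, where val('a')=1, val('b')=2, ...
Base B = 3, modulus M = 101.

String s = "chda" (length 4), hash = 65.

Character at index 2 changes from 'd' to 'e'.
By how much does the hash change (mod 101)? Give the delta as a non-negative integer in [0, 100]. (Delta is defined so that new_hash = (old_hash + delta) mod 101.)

Delta formula: (val(new) - val(old)) * B^(n-1-k) mod M
  val('e') - val('d') = 5 - 4 = 1
  B^(n-1-k) = 3^1 mod 101 = 3
  Delta = 1 * 3 mod 101 = 3

Answer: 3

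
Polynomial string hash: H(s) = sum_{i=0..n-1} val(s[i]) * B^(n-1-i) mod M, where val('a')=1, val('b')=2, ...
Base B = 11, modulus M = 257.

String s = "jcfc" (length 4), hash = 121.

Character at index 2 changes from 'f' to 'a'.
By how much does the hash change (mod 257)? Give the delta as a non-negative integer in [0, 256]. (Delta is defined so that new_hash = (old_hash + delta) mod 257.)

Delta formula: (val(new) - val(old)) * B^(n-1-k) mod M
  val('a') - val('f') = 1 - 6 = -5
  B^(n-1-k) = 11^1 mod 257 = 11
  Delta = -5 * 11 mod 257 = 202

Answer: 202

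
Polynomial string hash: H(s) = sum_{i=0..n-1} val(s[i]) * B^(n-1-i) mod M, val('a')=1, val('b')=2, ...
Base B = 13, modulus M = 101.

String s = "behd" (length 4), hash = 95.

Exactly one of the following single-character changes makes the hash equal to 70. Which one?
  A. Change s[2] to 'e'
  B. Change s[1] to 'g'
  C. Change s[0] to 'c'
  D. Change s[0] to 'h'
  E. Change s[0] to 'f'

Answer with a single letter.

Option A: s[2]='h'->'e', delta=(5-8)*13^1 mod 101 = 62, hash=95+62 mod 101 = 56
Option B: s[1]='e'->'g', delta=(7-5)*13^2 mod 101 = 35, hash=95+35 mod 101 = 29
Option C: s[0]='b'->'c', delta=(3-2)*13^3 mod 101 = 76, hash=95+76 mod 101 = 70 <-- target
Option D: s[0]='b'->'h', delta=(8-2)*13^3 mod 101 = 52, hash=95+52 mod 101 = 46
Option E: s[0]='b'->'f', delta=(6-2)*13^3 mod 101 = 1, hash=95+1 mod 101 = 96

Answer: C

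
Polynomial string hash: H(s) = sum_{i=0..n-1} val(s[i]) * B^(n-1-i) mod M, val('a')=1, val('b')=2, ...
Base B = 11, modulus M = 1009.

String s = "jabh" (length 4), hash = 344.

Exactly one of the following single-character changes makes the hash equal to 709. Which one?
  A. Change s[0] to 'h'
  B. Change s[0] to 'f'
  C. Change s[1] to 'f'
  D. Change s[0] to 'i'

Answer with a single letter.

Option A: s[0]='j'->'h', delta=(8-10)*11^3 mod 1009 = 365, hash=344+365 mod 1009 = 709 <-- target
Option B: s[0]='j'->'f', delta=(6-10)*11^3 mod 1009 = 730, hash=344+730 mod 1009 = 65
Option C: s[1]='a'->'f', delta=(6-1)*11^2 mod 1009 = 605, hash=344+605 mod 1009 = 949
Option D: s[0]='j'->'i', delta=(9-10)*11^3 mod 1009 = 687, hash=344+687 mod 1009 = 22

Answer: A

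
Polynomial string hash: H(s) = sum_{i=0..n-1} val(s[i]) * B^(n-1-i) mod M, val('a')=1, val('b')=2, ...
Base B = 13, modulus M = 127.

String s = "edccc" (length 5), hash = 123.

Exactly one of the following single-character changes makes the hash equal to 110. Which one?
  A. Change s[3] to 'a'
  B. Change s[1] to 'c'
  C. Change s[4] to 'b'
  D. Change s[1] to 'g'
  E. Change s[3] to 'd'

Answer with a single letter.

Option A: s[3]='c'->'a', delta=(1-3)*13^1 mod 127 = 101, hash=123+101 mod 127 = 97
Option B: s[1]='d'->'c', delta=(3-4)*13^3 mod 127 = 89, hash=123+89 mod 127 = 85
Option C: s[4]='c'->'b', delta=(2-3)*13^0 mod 127 = 126, hash=123+126 mod 127 = 122
Option D: s[1]='d'->'g', delta=(7-4)*13^3 mod 127 = 114, hash=123+114 mod 127 = 110 <-- target
Option E: s[3]='c'->'d', delta=(4-3)*13^1 mod 127 = 13, hash=123+13 mod 127 = 9

Answer: D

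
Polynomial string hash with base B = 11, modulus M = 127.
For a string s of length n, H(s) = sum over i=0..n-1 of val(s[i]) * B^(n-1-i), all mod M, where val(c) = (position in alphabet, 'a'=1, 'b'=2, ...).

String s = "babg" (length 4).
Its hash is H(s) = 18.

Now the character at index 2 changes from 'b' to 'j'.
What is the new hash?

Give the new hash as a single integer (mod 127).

val('b') = 2, val('j') = 10
Position k = 2, exponent = n-1-k = 1
B^1 mod M = 11^1 mod 127 = 11
Delta = (10 - 2) * 11 mod 127 = 88
New hash = (18 + 88) mod 127 = 106

Answer: 106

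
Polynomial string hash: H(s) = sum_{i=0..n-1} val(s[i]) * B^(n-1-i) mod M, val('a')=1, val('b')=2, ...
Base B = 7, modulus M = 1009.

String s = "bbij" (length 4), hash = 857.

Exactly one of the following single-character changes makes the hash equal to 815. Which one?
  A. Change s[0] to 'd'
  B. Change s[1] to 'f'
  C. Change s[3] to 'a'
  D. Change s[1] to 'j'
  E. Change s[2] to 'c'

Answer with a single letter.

Answer: E

Derivation:
Option A: s[0]='b'->'d', delta=(4-2)*7^3 mod 1009 = 686, hash=857+686 mod 1009 = 534
Option B: s[1]='b'->'f', delta=(6-2)*7^2 mod 1009 = 196, hash=857+196 mod 1009 = 44
Option C: s[3]='j'->'a', delta=(1-10)*7^0 mod 1009 = 1000, hash=857+1000 mod 1009 = 848
Option D: s[1]='b'->'j', delta=(10-2)*7^2 mod 1009 = 392, hash=857+392 mod 1009 = 240
Option E: s[2]='i'->'c', delta=(3-9)*7^1 mod 1009 = 967, hash=857+967 mod 1009 = 815 <-- target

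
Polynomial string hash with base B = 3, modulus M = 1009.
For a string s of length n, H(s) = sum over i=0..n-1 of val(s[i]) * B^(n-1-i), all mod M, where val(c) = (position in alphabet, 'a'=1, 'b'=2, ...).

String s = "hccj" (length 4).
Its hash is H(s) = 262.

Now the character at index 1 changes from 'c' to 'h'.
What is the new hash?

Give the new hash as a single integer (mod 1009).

val('c') = 3, val('h') = 8
Position k = 1, exponent = n-1-k = 2
B^2 mod M = 3^2 mod 1009 = 9
Delta = (8 - 3) * 9 mod 1009 = 45
New hash = (262 + 45) mod 1009 = 307

Answer: 307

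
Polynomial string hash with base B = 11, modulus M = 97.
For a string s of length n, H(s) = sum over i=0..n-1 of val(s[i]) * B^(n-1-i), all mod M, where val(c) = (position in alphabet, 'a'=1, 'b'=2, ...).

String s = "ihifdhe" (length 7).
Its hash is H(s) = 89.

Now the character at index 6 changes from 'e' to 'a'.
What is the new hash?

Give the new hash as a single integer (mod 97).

val('e') = 5, val('a') = 1
Position k = 6, exponent = n-1-k = 0
B^0 mod M = 11^0 mod 97 = 1
Delta = (1 - 5) * 1 mod 97 = 93
New hash = (89 + 93) mod 97 = 85

Answer: 85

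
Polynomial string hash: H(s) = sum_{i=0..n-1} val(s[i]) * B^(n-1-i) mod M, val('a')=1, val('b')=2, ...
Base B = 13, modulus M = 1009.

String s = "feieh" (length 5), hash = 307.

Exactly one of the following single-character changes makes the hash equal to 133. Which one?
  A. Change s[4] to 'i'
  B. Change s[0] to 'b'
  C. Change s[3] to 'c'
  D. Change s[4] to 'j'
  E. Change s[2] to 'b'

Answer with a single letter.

Answer: E

Derivation:
Option A: s[4]='h'->'i', delta=(9-8)*13^0 mod 1009 = 1, hash=307+1 mod 1009 = 308
Option B: s[0]='f'->'b', delta=(2-6)*13^4 mod 1009 = 782, hash=307+782 mod 1009 = 80
Option C: s[3]='e'->'c', delta=(3-5)*13^1 mod 1009 = 983, hash=307+983 mod 1009 = 281
Option D: s[4]='h'->'j', delta=(10-8)*13^0 mod 1009 = 2, hash=307+2 mod 1009 = 309
Option E: s[2]='i'->'b', delta=(2-9)*13^2 mod 1009 = 835, hash=307+835 mod 1009 = 133 <-- target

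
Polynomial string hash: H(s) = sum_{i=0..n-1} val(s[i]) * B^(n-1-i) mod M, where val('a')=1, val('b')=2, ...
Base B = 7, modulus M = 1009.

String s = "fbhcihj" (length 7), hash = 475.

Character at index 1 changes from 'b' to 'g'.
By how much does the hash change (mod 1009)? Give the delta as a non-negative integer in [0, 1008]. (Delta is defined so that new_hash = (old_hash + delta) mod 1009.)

Answer: 288

Derivation:
Delta formula: (val(new) - val(old)) * B^(n-1-k) mod M
  val('g') - val('b') = 7 - 2 = 5
  B^(n-1-k) = 7^5 mod 1009 = 663
  Delta = 5 * 663 mod 1009 = 288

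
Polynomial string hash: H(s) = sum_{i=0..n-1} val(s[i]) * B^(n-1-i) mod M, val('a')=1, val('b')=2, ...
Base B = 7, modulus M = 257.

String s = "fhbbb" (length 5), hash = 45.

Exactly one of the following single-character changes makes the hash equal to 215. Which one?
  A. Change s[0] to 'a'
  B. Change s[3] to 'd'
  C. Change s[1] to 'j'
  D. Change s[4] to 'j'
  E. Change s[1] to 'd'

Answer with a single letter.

Answer: E

Derivation:
Option A: s[0]='f'->'a', delta=(1-6)*7^4 mod 257 = 74, hash=45+74 mod 257 = 119
Option B: s[3]='b'->'d', delta=(4-2)*7^1 mod 257 = 14, hash=45+14 mod 257 = 59
Option C: s[1]='h'->'j', delta=(10-8)*7^3 mod 257 = 172, hash=45+172 mod 257 = 217
Option D: s[4]='b'->'j', delta=(10-2)*7^0 mod 257 = 8, hash=45+8 mod 257 = 53
Option E: s[1]='h'->'d', delta=(4-8)*7^3 mod 257 = 170, hash=45+170 mod 257 = 215 <-- target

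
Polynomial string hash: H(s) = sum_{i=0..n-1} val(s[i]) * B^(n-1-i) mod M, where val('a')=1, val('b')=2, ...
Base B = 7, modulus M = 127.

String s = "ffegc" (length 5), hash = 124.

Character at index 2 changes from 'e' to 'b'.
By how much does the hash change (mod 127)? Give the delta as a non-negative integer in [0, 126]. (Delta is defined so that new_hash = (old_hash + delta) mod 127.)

Answer: 107

Derivation:
Delta formula: (val(new) - val(old)) * B^(n-1-k) mod M
  val('b') - val('e') = 2 - 5 = -3
  B^(n-1-k) = 7^2 mod 127 = 49
  Delta = -3 * 49 mod 127 = 107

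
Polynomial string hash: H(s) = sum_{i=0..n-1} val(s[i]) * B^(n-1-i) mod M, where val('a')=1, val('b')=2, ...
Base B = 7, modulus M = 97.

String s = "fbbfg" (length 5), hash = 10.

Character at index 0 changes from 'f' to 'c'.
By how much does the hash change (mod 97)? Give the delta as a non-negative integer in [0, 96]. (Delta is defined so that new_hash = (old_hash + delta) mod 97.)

Delta formula: (val(new) - val(old)) * B^(n-1-k) mod M
  val('c') - val('f') = 3 - 6 = -3
  B^(n-1-k) = 7^4 mod 97 = 73
  Delta = -3 * 73 mod 97 = 72

Answer: 72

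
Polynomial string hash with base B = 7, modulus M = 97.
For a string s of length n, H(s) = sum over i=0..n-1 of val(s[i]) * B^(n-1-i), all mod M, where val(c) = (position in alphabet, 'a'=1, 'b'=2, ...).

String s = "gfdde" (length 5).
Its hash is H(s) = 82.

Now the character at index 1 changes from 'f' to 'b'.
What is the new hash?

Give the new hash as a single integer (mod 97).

val('f') = 6, val('b') = 2
Position k = 1, exponent = n-1-k = 3
B^3 mod M = 7^3 mod 97 = 52
Delta = (2 - 6) * 52 mod 97 = 83
New hash = (82 + 83) mod 97 = 68

Answer: 68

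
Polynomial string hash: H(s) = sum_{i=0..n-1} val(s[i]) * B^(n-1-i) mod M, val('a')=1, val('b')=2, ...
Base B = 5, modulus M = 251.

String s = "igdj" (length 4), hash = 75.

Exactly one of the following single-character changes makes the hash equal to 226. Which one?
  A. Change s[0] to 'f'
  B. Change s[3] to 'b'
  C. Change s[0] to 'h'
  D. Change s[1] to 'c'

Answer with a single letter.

Option A: s[0]='i'->'f', delta=(6-9)*5^3 mod 251 = 127, hash=75+127 mod 251 = 202
Option B: s[3]='j'->'b', delta=(2-10)*5^0 mod 251 = 243, hash=75+243 mod 251 = 67
Option C: s[0]='i'->'h', delta=(8-9)*5^3 mod 251 = 126, hash=75+126 mod 251 = 201
Option D: s[1]='g'->'c', delta=(3-7)*5^2 mod 251 = 151, hash=75+151 mod 251 = 226 <-- target

Answer: D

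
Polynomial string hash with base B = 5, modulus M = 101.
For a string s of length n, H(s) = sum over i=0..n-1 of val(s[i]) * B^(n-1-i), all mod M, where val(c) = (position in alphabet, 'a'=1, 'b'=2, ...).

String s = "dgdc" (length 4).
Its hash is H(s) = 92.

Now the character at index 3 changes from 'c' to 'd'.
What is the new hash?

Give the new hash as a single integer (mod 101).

Answer: 93

Derivation:
val('c') = 3, val('d') = 4
Position k = 3, exponent = n-1-k = 0
B^0 mod M = 5^0 mod 101 = 1
Delta = (4 - 3) * 1 mod 101 = 1
New hash = (92 + 1) mod 101 = 93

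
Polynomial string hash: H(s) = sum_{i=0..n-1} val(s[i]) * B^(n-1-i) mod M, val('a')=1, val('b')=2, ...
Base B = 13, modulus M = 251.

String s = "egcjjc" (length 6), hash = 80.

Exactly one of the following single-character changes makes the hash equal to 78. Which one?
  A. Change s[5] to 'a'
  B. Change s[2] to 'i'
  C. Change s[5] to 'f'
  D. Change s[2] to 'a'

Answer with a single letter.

Answer: A

Derivation:
Option A: s[5]='c'->'a', delta=(1-3)*13^0 mod 251 = 249, hash=80+249 mod 251 = 78 <-- target
Option B: s[2]='c'->'i', delta=(9-3)*13^3 mod 251 = 130, hash=80+130 mod 251 = 210
Option C: s[5]='c'->'f', delta=(6-3)*13^0 mod 251 = 3, hash=80+3 mod 251 = 83
Option D: s[2]='c'->'a', delta=(1-3)*13^3 mod 251 = 124, hash=80+124 mod 251 = 204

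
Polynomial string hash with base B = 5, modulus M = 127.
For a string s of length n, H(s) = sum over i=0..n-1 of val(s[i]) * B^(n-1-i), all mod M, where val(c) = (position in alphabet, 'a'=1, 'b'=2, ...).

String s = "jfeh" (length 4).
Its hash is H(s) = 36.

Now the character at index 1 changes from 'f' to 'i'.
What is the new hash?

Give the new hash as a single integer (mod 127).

val('f') = 6, val('i') = 9
Position k = 1, exponent = n-1-k = 2
B^2 mod M = 5^2 mod 127 = 25
Delta = (9 - 6) * 25 mod 127 = 75
New hash = (36 + 75) mod 127 = 111

Answer: 111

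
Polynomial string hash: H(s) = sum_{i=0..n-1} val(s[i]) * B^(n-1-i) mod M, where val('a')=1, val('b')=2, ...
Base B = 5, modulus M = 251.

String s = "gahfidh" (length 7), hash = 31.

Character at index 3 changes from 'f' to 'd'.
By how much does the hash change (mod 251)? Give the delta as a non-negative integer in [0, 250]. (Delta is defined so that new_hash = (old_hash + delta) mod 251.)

Answer: 1

Derivation:
Delta formula: (val(new) - val(old)) * B^(n-1-k) mod M
  val('d') - val('f') = 4 - 6 = -2
  B^(n-1-k) = 5^3 mod 251 = 125
  Delta = -2 * 125 mod 251 = 1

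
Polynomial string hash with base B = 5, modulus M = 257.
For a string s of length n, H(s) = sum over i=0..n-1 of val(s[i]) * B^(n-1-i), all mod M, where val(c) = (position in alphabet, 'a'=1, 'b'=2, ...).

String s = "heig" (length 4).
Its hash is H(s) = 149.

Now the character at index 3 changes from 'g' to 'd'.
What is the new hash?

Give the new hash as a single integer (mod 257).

Answer: 146

Derivation:
val('g') = 7, val('d') = 4
Position k = 3, exponent = n-1-k = 0
B^0 mod M = 5^0 mod 257 = 1
Delta = (4 - 7) * 1 mod 257 = 254
New hash = (149 + 254) mod 257 = 146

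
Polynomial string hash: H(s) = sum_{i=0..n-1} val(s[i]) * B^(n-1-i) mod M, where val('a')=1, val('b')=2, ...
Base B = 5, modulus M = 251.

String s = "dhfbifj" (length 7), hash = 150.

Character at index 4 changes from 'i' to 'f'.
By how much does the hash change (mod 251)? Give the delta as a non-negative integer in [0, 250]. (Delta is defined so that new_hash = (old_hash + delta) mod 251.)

Delta formula: (val(new) - val(old)) * B^(n-1-k) mod M
  val('f') - val('i') = 6 - 9 = -3
  B^(n-1-k) = 5^2 mod 251 = 25
  Delta = -3 * 25 mod 251 = 176

Answer: 176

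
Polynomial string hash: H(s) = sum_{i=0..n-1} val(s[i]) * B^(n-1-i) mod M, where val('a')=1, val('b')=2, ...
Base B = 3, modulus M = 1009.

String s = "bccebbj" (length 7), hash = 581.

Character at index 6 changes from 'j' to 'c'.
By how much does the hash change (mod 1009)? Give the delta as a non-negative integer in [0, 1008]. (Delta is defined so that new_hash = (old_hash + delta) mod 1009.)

Delta formula: (val(new) - val(old)) * B^(n-1-k) mod M
  val('c') - val('j') = 3 - 10 = -7
  B^(n-1-k) = 3^0 mod 1009 = 1
  Delta = -7 * 1 mod 1009 = 1002

Answer: 1002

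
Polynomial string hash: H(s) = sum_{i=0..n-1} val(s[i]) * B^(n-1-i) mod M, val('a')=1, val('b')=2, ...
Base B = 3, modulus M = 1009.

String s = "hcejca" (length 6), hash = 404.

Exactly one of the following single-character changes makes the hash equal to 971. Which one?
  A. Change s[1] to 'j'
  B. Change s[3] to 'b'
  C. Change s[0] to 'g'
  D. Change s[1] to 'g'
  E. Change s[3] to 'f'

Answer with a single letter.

Option A: s[1]='c'->'j', delta=(10-3)*3^4 mod 1009 = 567, hash=404+567 mod 1009 = 971 <-- target
Option B: s[3]='j'->'b', delta=(2-10)*3^2 mod 1009 = 937, hash=404+937 mod 1009 = 332
Option C: s[0]='h'->'g', delta=(7-8)*3^5 mod 1009 = 766, hash=404+766 mod 1009 = 161
Option D: s[1]='c'->'g', delta=(7-3)*3^4 mod 1009 = 324, hash=404+324 mod 1009 = 728
Option E: s[3]='j'->'f', delta=(6-10)*3^2 mod 1009 = 973, hash=404+973 mod 1009 = 368

Answer: A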